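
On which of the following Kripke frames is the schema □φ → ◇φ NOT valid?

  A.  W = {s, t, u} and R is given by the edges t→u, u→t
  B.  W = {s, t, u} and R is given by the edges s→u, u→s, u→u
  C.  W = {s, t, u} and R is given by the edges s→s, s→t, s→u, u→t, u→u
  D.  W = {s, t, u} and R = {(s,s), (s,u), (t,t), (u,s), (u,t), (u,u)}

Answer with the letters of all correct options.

A, B, C

The schema □φ → ◇φ is axiom D; it is valid on a frame iff R is serial.
(A) R is not serial (s has no R-successor), so the schema fails here.
(B) R is not serial (t has no R-successor), so the schema fails here.
(C) R is not serial (t has no R-successor), so the schema fails here.
(D) R is serial (every world has an R-successor), so the schema is valid here.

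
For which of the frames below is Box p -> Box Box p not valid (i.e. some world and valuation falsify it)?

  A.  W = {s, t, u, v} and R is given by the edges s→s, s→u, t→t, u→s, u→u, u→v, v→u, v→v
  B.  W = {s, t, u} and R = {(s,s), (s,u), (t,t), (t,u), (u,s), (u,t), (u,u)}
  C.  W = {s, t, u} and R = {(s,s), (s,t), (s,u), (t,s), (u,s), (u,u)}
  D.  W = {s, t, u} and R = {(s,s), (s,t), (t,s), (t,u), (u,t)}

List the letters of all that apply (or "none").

A, B, C, D

The schema Box p -> Box Box p is axiom 4; it is valid on a frame iff R is transitive.
(A) R is not transitive (s R u and u R v but not s R v), so the schema fails here.
(B) R is not transitive (s R u and u R t but not s R t), so the schema fails here.
(C) R is not transitive (t R s and s R t but not t R t), so the schema fails here.
(D) R is not transitive (s R t and t R u but not s R u), so the schema fails here.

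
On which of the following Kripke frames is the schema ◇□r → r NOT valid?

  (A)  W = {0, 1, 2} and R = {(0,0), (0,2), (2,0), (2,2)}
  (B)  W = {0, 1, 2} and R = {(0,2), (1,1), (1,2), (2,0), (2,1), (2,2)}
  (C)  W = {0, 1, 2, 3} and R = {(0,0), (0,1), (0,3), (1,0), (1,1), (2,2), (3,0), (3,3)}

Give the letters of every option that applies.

The schema ◇□r → r is the dual of axiom B; it is valid on a frame iff R is symmetric.
(A) R is symmetric (every R-edge is matched by its reverse), so the schema is valid here.
(B) R is symmetric (every R-edge is matched by its reverse), so the schema is valid here.
(C) R is symmetric (every R-edge is matched by its reverse), so the schema is valid here.

none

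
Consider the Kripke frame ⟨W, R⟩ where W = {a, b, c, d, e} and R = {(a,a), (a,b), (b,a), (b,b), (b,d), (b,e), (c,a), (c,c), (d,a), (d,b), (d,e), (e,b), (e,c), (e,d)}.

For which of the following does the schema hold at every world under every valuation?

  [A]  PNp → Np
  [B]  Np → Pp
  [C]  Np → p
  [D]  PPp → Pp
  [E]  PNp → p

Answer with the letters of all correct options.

R is not reflexive: not d R d.
R is not symmetric: c R a but not a R c.
R is not transitive: a R b and b R d but not a R d.
R is not euclidean: b R a and b R d but not a R d.
R is serial: every world has an R-successor.
(A) the dual of axiom 5: valid iff R is euclidean. R is not euclidean — not valid.
(B) axiom D: valid iff R is serial. R is serial — valid.
(C) axiom T: valid iff R is reflexive. R is not reflexive — not valid.
(D) PPp → Pp (the dual of axiom 4) characterises the transitive frames. R is not transitive — not valid.
(E) PNp → p (the dual of axiom B) characterises the symmetric frames. R is not symmetric — not valid.

B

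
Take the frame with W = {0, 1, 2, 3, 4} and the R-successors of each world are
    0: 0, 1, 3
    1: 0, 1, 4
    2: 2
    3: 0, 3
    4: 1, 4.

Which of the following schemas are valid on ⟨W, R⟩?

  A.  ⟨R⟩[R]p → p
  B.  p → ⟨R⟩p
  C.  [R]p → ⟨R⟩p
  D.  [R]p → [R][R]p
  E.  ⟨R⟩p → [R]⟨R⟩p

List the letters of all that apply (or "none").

A, B, C

R is reflexive: each world relates to itself.
R is symmetric: every R-edge is matched by its reverse.
R is not transitive: 0 R 1 and 1 R 4 but not 0 R 4.
R is not euclidean: 0 R 1 and 0 R 3 but not 1 R 3.
R is serial: every world has an R-successor.
(A) the dual of axiom B: valid iff R is symmetric. R is symmetric — valid.
(B) p → ⟨R⟩p is the dual of axiom T; it is valid on a frame exactly when R is reflexive. R is reflexive, so valid.
(C) [R]p → ⟨R⟩p (axiom D) characterises the serial frames. R is serial — valid.
(D) axiom 4: valid iff R is transitive. R is not transitive — not valid.
(E) ⟨R⟩p → [R]⟨R⟩p is axiom 5, which corresponds to the euclidean property. R is not euclidean — not valid.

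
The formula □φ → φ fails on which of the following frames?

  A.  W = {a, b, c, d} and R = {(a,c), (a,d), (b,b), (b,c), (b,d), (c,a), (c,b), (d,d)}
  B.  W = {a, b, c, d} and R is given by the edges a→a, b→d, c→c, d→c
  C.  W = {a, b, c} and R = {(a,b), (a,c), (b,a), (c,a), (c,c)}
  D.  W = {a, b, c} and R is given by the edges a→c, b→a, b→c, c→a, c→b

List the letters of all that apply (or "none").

A, B, C, D

The schema □φ → φ is axiom T; it is valid on a frame iff R is reflexive.
(A) R is not reflexive (not a R a), so the schema fails here.
(B) R is not reflexive (not b R b), so the schema fails here.
(C) R is not reflexive (not a R a), so the schema fails here.
(D) R is not reflexive (not a R a), so the schema fails here.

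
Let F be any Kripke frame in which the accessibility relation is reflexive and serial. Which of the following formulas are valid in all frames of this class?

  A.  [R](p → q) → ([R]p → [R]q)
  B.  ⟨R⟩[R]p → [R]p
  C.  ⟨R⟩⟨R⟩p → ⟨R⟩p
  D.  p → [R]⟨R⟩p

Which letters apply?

A

(A) this is just K, valid on every normal frame.
(B) ⟨R⟩[R]p → [R]p (the dual of axiom 5) characterises the euclidean frames. Such an R need not be euclidean — not valid.
(C) ⟨R⟩⟨R⟩p → ⟨R⟩p is the dual of axiom 4, which corresponds to transitivity. Such an R need not be transitive — not valid.
(D) p → [R]⟨R⟩p is axiom B; it is valid on a frame exactly when R is symmetric. Such an R need not be symmetric, so not valid.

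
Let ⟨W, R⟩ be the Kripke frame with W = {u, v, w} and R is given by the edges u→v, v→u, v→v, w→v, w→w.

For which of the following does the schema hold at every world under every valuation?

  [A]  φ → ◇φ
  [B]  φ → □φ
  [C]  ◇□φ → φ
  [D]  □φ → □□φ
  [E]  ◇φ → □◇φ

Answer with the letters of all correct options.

R is not reflexive: not u R u.
R is not symmetric: w R v but not v R w.
R is not transitive: u R v and v R u but not u R u.
R is not euclidean: w R v and w R w but not v R w.
R is not a subset of the identity: u R v with u ≠ v.
(A) the dual of axiom T: valid iff R is reflexive. R is not reflexive — not valid.
(B) φ → □φ (equivalent to ◇p→p) corresponds to R being a subset of the identity. Here R ⊄ identity, so not valid.
(C) ◇□φ → φ is the dual of axiom B; it is valid on a frame exactly when R is symmetric. R is not symmetric, so not valid.
(D) □φ → □□φ is axiom 4, which corresponds to transitivity. R is not transitive — not valid.
(E) axiom 5: valid iff R is euclidean. R is not euclidean — not valid.

none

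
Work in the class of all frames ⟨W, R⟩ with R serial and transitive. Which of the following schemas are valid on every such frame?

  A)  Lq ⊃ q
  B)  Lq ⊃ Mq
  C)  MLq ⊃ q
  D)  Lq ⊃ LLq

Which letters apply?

(A) Lq ⊃ q is axiom T; it is valid on a frame exactly when R is reflexive. Such an R need not be reflexive, so not valid.
(B) Lq ⊃ Mq (axiom D) characterises the serial frames. Every such R is serial — valid.
(C) MLq ⊃ q is the dual of axiom B, which corresponds to symmetry. Such an R need not be symmetric — not valid.
(D) Lq ⊃ LLq (axiom 4) characterises the transitive frames. Every such R is transitive — valid.

B, D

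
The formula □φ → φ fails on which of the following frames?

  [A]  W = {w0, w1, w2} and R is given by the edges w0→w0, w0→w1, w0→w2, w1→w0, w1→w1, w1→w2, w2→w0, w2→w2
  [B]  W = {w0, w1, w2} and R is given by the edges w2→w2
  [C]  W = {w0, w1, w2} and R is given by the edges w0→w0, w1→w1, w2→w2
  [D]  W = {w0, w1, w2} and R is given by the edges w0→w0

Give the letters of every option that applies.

The schema □φ → φ is axiom T; it is valid on a frame iff R is reflexive.
(A) R is reflexive (each world relates to itself), so the schema is valid here.
(B) R is not reflexive (not w0 R w0), so the schema fails here.
(C) R is reflexive (each world relates to itself), so the schema is valid here.
(D) R is not reflexive (not w1 R w1), so the schema fails here.

B, D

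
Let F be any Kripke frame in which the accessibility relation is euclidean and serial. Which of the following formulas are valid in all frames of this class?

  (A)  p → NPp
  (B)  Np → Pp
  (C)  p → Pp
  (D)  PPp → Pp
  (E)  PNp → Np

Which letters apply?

(A) axiom B: valid iff R is symmetric. Such an R need not be symmetric — not valid.
(B) Np → Pp (axiom D) characterises the serial frames. Every such R is serial — valid.
(C) p → Pp (the dual of axiom T) characterises the reflexive frames. Such an R need not be reflexive — not valid.
(D) PPp → Pp is the dual of axiom 4; it is valid on a frame exactly when R is transitive. Such an R need not be transitive, so not valid.
(E) the dual of axiom 5: valid iff R is euclidean. Every such R is euclidean — valid.

B, E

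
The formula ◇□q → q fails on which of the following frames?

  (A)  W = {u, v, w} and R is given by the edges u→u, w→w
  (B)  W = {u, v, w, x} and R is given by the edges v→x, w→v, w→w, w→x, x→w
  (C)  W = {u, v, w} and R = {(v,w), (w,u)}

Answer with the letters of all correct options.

The schema ◇□q → q is the dual of axiom B; it is valid on a frame iff R is symmetric.
(A) R is symmetric (every R-edge is matched by its reverse), so the schema is valid here.
(B) R is not symmetric (v R x but not x R v), so the schema fails here.
(C) R is not symmetric (v R w but not w R v), so the schema fails here.

B, C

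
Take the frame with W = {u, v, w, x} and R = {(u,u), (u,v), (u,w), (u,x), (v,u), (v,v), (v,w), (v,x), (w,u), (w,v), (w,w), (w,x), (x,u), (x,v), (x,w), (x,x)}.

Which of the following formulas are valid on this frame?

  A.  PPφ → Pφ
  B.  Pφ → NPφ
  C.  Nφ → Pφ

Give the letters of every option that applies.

A, B, C

R is transitive: R is closed under composition.
R is euclidean: any two R-successors of the same world are R-related.
R is serial: every world has an R-successor.
(A) PPφ → Pφ is the dual of axiom 4, which corresponds to transitivity. R is transitive — valid.
(B) Pφ → NPφ is axiom 5, which corresponds to the euclidean property. R is euclidean — valid.
(C) axiom D: valid iff R is serial. R is serial — valid.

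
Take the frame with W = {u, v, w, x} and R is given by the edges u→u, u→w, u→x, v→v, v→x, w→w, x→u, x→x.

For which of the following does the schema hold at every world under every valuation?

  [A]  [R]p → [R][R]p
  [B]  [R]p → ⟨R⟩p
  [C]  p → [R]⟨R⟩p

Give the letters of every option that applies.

B

R is not symmetric: u R w but not w R u.
R is not transitive: v R x and x R u but not v R u.
R is serial: every world has an R-successor.
(A) [R]p → [R][R]p is axiom 4, which corresponds to transitivity. R is not transitive — not valid.
(B) [R]p → ⟨R⟩p is axiom D, which corresponds to seriality. R is serial — valid.
(C) axiom B: valid iff R is symmetric. R is not symmetric — not valid.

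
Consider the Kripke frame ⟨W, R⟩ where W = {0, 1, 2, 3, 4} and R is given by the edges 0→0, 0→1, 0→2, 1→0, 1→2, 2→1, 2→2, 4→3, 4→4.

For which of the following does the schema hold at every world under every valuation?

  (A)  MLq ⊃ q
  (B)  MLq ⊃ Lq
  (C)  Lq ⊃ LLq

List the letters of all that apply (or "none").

none

R is not symmetric: 0 R 2 but not 2 R 0.
R is not transitive: 1 R 0 and 0 R 1 but not 1 R 1.
R is not euclidean: 0 R 2 and 0 R 0 but not 2 R 0.
(A) MLq ⊃ q is the dual of axiom B; it is valid on a frame exactly when R is symmetric. R is not symmetric, so not valid.
(B) the dual of axiom 5: valid iff R is euclidean. R is not euclidean — not valid.
(C) Lq ⊃ LLq is axiom 4; it is valid on a frame exactly when R is transitive. R is not transitive, so not valid.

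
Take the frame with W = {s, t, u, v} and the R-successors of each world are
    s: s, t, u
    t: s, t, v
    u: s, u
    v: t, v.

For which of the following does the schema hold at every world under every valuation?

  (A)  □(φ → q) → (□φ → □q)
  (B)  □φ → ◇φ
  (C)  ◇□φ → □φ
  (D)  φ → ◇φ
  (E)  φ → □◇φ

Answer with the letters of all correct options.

R is reflexive: each world relates to itself.
R is symmetric: every R-edge is matched by its reverse.
R is not euclidean: s R t and s R u but not t R u.
R is serial: every world has an R-successor.
(A) □(φ → q) → (□φ → □q) is the K axiom; it holds on all frames — valid.
(B) □φ → ◇φ (axiom D) characterises the serial frames. R is serial — valid.
(C) ◇□φ → □φ (the dual of axiom 5) characterises the euclidean frames. R is not euclidean — not valid.
(D) φ → ◇φ is the dual of axiom T, which corresponds to reflexivity. R is reflexive — valid.
(E) φ → □◇φ is axiom B, which corresponds to symmetry. R is symmetric — valid.

A, B, D, E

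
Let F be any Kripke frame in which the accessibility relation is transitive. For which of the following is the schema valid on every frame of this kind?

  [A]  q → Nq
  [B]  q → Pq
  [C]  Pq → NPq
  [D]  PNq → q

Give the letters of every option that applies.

none

(A) q → Nq (equivalent to ◇p→p) corresponds to R being a subset of the identity. Such an R need not be a subset of the identity, so not valid.
(B) the dual of axiom T: valid iff R is reflexive. Such an R need not be reflexive — not valid.
(C) Pq → NPq is axiom 5; it is valid on a frame exactly when R is euclidean. Such an R need not be euclidean, so not valid.
(D) PNq → q is the dual of axiom B, which corresponds to symmetry. Such an R need not be symmetric — not valid.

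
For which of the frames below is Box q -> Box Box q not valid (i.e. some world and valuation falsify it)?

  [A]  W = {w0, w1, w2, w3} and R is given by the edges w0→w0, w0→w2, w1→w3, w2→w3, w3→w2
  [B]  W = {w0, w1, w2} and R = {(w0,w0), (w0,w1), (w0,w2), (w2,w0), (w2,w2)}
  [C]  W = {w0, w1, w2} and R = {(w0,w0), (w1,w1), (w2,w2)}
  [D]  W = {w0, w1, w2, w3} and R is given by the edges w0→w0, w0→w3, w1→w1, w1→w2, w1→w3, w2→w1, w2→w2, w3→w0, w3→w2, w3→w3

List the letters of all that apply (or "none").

The schema Box q -> Box Box q is axiom 4; it is valid on a frame iff R is transitive.
(A) R is not transitive (w0 R w2 and w2 R w3 but not w0 R w3), so the schema fails here.
(B) R is not transitive (w2 R w0 and w0 R w1 but not w2 R w1), so the schema fails here.
(C) R is transitive (R is closed under composition), so the schema is valid here.
(D) R is not transitive (w0 R w3 and w3 R w2 but not w0 R w2), so the schema fails here.

A, B, D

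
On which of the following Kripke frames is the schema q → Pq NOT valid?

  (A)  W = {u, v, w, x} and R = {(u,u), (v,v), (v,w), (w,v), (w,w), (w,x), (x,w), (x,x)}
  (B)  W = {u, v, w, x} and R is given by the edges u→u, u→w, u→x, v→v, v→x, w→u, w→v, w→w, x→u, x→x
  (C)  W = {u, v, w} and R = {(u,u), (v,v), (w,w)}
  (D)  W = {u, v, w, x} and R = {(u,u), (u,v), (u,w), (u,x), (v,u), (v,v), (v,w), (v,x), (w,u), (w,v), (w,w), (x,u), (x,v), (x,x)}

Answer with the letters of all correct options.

none

The schema q → Pq is the dual of axiom T; it is valid on a frame iff R is reflexive.
(A) R is reflexive (each world relates to itself), so the schema is valid here.
(B) R is reflexive (each world relates to itself), so the schema is valid here.
(C) R is reflexive (each world relates to itself), so the schema is valid here.
(D) R is reflexive (each world relates to itself), so the schema is valid here.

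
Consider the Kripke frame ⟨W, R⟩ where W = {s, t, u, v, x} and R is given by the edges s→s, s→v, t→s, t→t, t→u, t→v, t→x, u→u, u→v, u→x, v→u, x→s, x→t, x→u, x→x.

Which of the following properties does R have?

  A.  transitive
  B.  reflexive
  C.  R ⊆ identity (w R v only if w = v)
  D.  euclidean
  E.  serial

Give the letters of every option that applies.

(A) not transitive: s R v and v R u but not s R u.
(B) not reflexive: not v R v.
(C) not ⊆ identity: s R v with s ≠ v.
(D) not euclidean: s R v and s R s but not v R s.
(E) serial: every world has an R-successor.

E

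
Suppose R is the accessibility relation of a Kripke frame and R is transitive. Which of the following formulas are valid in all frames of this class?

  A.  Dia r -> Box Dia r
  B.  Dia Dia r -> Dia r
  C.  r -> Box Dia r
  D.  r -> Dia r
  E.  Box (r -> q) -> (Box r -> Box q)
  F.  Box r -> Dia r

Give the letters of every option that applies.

(A) Dia r -> Box Dia r is axiom 5; it is valid on a frame exactly when R is euclidean. Such an R need not be euclidean, so not valid.
(B) Dia Dia r -> Dia r is the dual of axiom 4; it is valid on a frame exactly when R is transitive. Every such R is transitive, so valid.
(C) r -> Box Dia r (axiom B) characterises the symmetric frames. Such an R need not be symmetric — not valid.
(D) r -> Dia r is the dual of axiom T, which corresponds to reflexivity. Such an R need not be reflexive — not valid.
(E) Box (r -> q) -> (Box r -> Box q) is the K axiom; it holds on all frames — valid.
(F) Box r -> Dia r is axiom D, which corresponds to seriality. Such an R need not be serial — not valid.

B, E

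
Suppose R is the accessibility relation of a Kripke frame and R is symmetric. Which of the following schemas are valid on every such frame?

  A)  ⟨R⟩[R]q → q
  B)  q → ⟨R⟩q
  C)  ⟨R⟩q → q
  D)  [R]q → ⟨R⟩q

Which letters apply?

A

(A) ⟨R⟩[R]q → q is the dual of axiom B; it is valid on a frame exactly when R is symmetric. Every such R is symmetric, so valid.
(B) the dual of axiom T: valid iff R is reflexive. Such an R need not be reflexive — not valid.
(C) ⟨R⟩q → q is the converse of T; it holds exactly when R ⊆ identity. Such an R need not be a subset of the identity — not valid.
(D) [R]q → ⟨R⟩q is axiom D; it is valid on a frame exactly when R is serial. Such an R need not be serial, so not valid.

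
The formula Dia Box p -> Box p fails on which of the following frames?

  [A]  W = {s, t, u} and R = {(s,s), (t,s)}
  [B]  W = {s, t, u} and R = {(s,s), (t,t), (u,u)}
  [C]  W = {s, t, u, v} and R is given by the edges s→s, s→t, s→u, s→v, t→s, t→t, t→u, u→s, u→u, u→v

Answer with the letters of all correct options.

The schema Dia Box p -> Box p is the dual of axiom 5; it is valid on a frame iff R is euclidean.
(A) R is euclidean (any two R-successors of the same world are R-related), so the schema is valid here.
(B) R is euclidean (any two R-successors of the same world are R-related), so the schema is valid here.
(C) R is not euclidean (s R t and s R v but not t R v), so the schema fails here.

C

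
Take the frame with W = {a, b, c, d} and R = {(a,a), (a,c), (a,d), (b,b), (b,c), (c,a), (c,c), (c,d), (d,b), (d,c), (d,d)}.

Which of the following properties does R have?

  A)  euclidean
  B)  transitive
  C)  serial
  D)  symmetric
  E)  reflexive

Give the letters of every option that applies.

(A) not euclidean: a R d and a R a but not d R a.
(B) not transitive: a R d and d R b but not a R b.
(C) serial: every world has an R-successor.
(D) not symmetric: a R d but not d R a.
(E) reflexive: each world relates to itself.

C, E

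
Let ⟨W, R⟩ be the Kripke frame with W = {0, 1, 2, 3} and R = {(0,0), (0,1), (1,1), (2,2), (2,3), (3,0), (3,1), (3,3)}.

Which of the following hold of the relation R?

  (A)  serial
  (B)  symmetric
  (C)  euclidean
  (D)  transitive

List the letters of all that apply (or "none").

(A) serial: every world has an R-successor.
(B) not symmetric: 0 R 1 but not 1 R 0.
(C) not euclidean: 0 R 1 and 0 R 0 but not 1 R 0.
(D) not transitive: 2 R 3 and 3 R 0 but not 2 R 0.

A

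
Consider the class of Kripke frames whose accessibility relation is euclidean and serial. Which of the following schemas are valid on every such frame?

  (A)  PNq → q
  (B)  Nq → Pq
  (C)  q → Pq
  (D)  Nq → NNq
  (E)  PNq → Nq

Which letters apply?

B, E

(A) PNq → q is the dual of axiom B; it is valid on a frame exactly when R is symmetric. Such an R need not be symmetric, so not valid.
(B) Nq → Pq is axiom D, which corresponds to seriality. Every such R is serial — valid.
(C) q → Pq is the dual of axiom T; it is valid on a frame exactly when R is reflexive. Such an R need not be reflexive, so not valid.
(D) Nq → NNq (axiom 4) characterises the transitive frames. Such an R need not be transitive — not valid.
(E) PNq → Nq is the dual of axiom 5; it is valid on a frame exactly when R is euclidean. Every such R is euclidean, so valid.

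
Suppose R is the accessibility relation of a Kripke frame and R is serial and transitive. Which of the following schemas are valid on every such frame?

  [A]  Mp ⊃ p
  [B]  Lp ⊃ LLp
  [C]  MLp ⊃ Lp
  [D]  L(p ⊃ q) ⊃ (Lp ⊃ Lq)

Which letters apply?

(A) Mp ⊃ p (the converse of T) corresponds to R being a subset of the identity. Such an R need not be a subset of the identity, so not valid.
(B) Lp ⊃ LLp is axiom 4; it is valid on a frame exactly when R is transitive. Every such R is transitive, so valid.
(C) the dual of axiom 5: valid iff R is euclidean. Such an R need not be euclidean — not valid.
(D) this is just K, valid on every normal frame.

B, D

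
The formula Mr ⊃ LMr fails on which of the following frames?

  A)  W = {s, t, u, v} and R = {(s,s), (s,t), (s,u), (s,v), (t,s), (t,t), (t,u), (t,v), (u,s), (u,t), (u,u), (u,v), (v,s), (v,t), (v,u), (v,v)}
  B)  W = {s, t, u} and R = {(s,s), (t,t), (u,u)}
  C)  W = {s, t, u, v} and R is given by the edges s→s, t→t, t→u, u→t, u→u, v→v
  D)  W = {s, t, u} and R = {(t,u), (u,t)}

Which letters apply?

D

The schema Mr ⊃ LMr is axiom 5; it is valid on a frame iff R is euclidean.
(A) R is euclidean (any two R-successors of the same world are R-related), so the schema is valid here.
(B) R is euclidean (any two R-successors of the same world are R-related), so the schema is valid here.
(C) R is euclidean (any two R-successors of the same world are R-related), so the schema is valid here.
(D) R is not euclidean (t R u and t R u but not u R u), so the schema fails here.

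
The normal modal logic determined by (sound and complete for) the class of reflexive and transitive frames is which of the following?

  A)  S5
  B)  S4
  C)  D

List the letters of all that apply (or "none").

B

(A) S5 is determined by the class of reflexive, symmetric, and transitive frames.
(B) S4 is determined by exactly this class.
(C) D is determined by the class of serial frames.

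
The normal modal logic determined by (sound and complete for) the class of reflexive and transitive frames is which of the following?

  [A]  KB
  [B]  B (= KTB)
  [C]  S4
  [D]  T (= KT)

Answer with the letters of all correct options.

(A) KB is determined by the class of symmetric frames.
(B) B (= KTB) is determined by the class of reflexive and symmetric frames.
(C) S4 is determined by exactly this class.
(D) T (= KT) is determined by the class of reflexive frames.

C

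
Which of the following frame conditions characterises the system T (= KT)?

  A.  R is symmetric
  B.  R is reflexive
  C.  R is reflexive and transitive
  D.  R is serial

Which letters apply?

(A) this class determines KB, not T (= KT).
(B) T (= KT) is sound and complete for exactly this class.
(C) this class determines S4, not T (= KT).
(D) this class determines D, not T (= KT).

B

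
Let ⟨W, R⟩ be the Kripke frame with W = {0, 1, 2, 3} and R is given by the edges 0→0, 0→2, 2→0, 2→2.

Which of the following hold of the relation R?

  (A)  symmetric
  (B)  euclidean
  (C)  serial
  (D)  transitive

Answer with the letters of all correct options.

A, B, D

(A) symmetric: every R-edge is matched by its reverse.
(B) euclidean: any two R-successors of the same world are R-related.
(C) not serial: 1 has no R-successor.
(D) transitive: R is closed under composition.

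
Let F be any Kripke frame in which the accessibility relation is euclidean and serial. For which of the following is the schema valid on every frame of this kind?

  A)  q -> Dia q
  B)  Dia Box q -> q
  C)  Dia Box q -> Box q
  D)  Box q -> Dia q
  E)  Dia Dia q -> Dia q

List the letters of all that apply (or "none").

(A) the dual of axiom T: valid iff R is reflexive. Such an R need not be reflexive — not valid.
(B) the dual of axiom B: valid iff R is symmetric. Such an R need not be symmetric — not valid.
(C) the dual of axiom 5: valid iff R is euclidean. Every such R is euclidean — valid.
(D) Box q -> Dia q is axiom D; it is valid on a frame exactly when R is serial. Every such R is serial, so valid.
(E) Dia Dia q -> Dia q (the dual of axiom 4) characterises the transitive frames. Such an R need not be transitive — not valid.

C, D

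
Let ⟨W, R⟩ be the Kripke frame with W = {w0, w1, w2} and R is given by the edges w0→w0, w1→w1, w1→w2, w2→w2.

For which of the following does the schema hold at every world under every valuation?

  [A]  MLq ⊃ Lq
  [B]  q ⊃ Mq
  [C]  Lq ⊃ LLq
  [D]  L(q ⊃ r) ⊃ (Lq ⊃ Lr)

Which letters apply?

B, C, D

R is reflexive: each world relates to itself.
R is transitive: R is closed under composition.
R is not euclidean: w1 R w2 and w1 R w1 but not w2 R w1.
(A) MLq ⊃ Lq is the dual of axiom 5; it is valid on a frame exactly when R is euclidean. R is not euclidean, so not valid.
(B) q ⊃ Mq (the dual of axiom T) characterises the reflexive frames. R is reflexive — valid.
(C) axiom 4: valid iff R is transitive. R is transitive — valid.
(D) L(q ⊃ r) ⊃ (Lq ⊃ Lr) is the K axiom; it holds on all frames — valid.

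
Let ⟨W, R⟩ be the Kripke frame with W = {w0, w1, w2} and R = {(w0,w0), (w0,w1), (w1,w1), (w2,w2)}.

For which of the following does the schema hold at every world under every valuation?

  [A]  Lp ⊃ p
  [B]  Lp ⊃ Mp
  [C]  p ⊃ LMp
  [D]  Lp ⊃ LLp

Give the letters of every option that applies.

A, B, D

R is reflexive: each world relates to itself.
R is not symmetric: w0 R w1 but not w1 R w0.
R is transitive: R is closed under composition.
R is serial: every world has an R-successor.
(A) Lp ⊃ p is axiom T; it is valid on a frame exactly when R is reflexive. R is reflexive, so valid.
(B) Lp ⊃ Mp is axiom D; it is valid on a frame exactly when R is serial. R is serial, so valid.
(C) p ⊃ LMp is axiom B, which corresponds to symmetry. R is not symmetric — not valid.
(D) axiom 4: valid iff R is transitive. R is transitive — valid.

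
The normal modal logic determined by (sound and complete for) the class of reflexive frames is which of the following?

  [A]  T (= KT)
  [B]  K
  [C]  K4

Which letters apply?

A

(A) T (= KT) is determined by exactly this class.
(B) K is determined by the class of arbitrary frames.
(C) K4 is determined by the class of transitive frames.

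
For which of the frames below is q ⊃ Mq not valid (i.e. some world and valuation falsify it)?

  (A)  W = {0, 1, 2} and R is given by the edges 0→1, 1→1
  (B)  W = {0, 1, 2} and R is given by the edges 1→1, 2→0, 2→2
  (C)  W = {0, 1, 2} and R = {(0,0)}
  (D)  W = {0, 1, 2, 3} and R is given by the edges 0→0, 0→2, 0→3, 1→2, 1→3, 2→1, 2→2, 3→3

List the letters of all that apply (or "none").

The schema q ⊃ Mq is the dual of axiom T; it is valid on a frame iff R is reflexive.
(A) R is not reflexive (not 0 R 0), so the schema fails here.
(B) R is not reflexive (not 0 R 0), so the schema fails here.
(C) R is not reflexive (not 1 R 1), so the schema fails here.
(D) R is not reflexive (not 1 R 1), so the schema fails here.

A, B, C, D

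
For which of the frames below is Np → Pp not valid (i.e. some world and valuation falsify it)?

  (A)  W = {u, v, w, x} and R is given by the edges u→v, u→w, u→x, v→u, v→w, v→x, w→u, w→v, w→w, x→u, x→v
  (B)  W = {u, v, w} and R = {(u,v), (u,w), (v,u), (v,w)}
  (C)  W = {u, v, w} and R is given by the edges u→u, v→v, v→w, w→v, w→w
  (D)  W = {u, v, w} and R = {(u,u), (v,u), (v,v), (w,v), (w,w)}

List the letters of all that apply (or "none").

The schema Np → Pp is axiom D; it is valid on a frame iff R is serial.
(A) R is serial (every world has an R-successor), so the schema is valid here.
(B) R is not serial (w has no R-successor), so the schema fails here.
(C) R is serial (every world has an R-successor), so the schema is valid here.
(D) R is serial (every world has an R-successor), so the schema is valid here.

B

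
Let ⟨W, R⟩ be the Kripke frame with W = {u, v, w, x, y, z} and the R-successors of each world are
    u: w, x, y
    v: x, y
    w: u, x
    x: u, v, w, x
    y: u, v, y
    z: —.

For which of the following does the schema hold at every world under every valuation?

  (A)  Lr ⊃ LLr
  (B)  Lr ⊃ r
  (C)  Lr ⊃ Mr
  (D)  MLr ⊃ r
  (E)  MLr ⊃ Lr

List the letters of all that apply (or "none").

R is not reflexive: not u R u.
R is symmetric: every R-edge is matched by its reverse.
R is not transitive: u R w and w R u but not u R u.
R is not euclidean: u R w and u R y but not w R y.
R is not serial: z has no R-successor.
(A) Lr ⊃ LLr is axiom 4, which corresponds to transitivity. R is not transitive — not valid.
(B) Lr ⊃ r is axiom T, which corresponds to reflexivity. R is not reflexive — not valid.
(C) axiom D: valid iff R is serial. R is not serial — not valid.
(D) MLr ⊃ r is the dual of axiom B, which corresponds to symmetry. R is symmetric — valid.
(E) MLr ⊃ Lr is the dual of axiom 5, which corresponds to the euclidean property. R is not euclidean — not valid.

D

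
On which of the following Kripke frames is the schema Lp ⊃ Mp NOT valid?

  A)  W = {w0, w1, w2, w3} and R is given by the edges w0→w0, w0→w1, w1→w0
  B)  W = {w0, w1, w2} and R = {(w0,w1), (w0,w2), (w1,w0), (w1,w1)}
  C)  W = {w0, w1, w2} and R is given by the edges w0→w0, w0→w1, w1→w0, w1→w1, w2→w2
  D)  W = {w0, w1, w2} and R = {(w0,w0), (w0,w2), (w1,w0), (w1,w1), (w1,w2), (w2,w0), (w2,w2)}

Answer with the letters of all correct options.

A, B

The schema Lp ⊃ Mp is axiom D; it is valid on a frame iff R is serial.
(A) R is not serial (w2 has no R-successor), so the schema fails here.
(B) R is not serial (w2 has no R-successor), so the schema fails here.
(C) R is serial (every world has an R-successor), so the schema is valid here.
(D) R is serial (every world has an R-successor), so the schema is valid here.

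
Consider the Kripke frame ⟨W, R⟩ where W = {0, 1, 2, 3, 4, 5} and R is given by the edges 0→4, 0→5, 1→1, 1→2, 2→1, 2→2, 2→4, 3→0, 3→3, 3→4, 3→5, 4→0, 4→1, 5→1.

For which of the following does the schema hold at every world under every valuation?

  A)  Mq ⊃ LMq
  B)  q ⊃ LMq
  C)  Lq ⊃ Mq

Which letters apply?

C

R is not symmetric: 0 R 5 but not 5 R 0.
R is not euclidean: 0 R 4 and 0 R 5 but not 4 R 5.
R is serial: every world has an R-successor.
(A) Mq ⊃ LMq is axiom 5, which corresponds to the euclidean property. R is not euclidean — not valid.
(B) q ⊃ LMq is axiom B; it is valid on a frame exactly when R is symmetric. R is not symmetric, so not valid.
(C) Lq ⊃ Mq is axiom D, which corresponds to seriality. R is serial — valid.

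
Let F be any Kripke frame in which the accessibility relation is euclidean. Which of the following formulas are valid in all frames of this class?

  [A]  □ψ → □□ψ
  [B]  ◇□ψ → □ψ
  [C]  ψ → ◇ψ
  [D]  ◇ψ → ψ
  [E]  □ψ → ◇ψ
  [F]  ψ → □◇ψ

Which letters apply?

(A) axiom 4: valid iff R is transitive. Such an R need not be transitive — not valid.
(B) ◇□ψ → □ψ is the dual of axiom 5; it is valid on a frame exactly when R is euclidean. Every such R is euclidean, so valid.
(C) ψ → ◇ψ is the dual of axiom T; it is valid on a frame exactly when R is reflexive. Such an R need not be reflexive, so not valid.
(D) ◇ψ → ψ (the converse of T) corresponds to R being a subset of the identity. Such an R need not be a subset of the identity, so not valid.
(E) □ψ → ◇ψ is axiom D; it is valid on a frame exactly when R is serial. Such an R need not be serial, so not valid.
(F) ψ → □◇ψ is axiom B; it is valid on a frame exactly when R is symmetric. Such an R need not be symmetric, so not valid.

B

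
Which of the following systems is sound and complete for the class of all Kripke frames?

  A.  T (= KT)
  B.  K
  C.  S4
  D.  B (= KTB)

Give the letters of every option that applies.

(A) T (= KT) is determined by the class of reflexive frames.
(B) K is determined by exactly this class.
(C) S4 is determined by the class of reflexive and transitive frames.
(D) B (= KTB) is determined by the class of reflexive and symmetric frames.

B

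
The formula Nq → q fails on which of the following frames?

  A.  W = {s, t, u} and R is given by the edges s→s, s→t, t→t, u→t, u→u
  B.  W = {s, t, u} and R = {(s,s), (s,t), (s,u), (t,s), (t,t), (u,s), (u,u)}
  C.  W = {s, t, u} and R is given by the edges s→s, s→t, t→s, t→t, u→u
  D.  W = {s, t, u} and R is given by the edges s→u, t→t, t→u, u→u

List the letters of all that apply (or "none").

D

The schema Nq → q is axiom T; it is valid on a frame iff R is reflexive.
(A) R is reflexive (each world relates to itself), so the schema is valid here.
(B) R is reflexive (each world relates to itself), so the schema is valid here.
(C) R is reflexive (each world relates to itself), so the schema is valid here.
(D) R is not reflexive (not s R s), so the schema fails here.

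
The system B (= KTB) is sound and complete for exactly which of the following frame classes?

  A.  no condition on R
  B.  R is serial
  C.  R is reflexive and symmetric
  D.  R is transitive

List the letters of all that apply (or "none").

(A) this class determines K, not B (= KTB).
(B) this class determines D, not B (= KTB).
(C) B (= KTB) is sound and complete for exactly this class.
(D) this class determines K4, not B (= KTB).

C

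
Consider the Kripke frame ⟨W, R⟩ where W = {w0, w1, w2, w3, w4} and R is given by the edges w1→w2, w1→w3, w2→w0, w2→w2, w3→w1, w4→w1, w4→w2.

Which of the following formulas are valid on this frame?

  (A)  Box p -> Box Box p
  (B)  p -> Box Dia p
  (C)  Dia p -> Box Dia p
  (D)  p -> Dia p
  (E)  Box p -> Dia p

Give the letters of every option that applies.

none

R is not reflexive: not w0 R w0.
R is not symmetric: w1 R w2 but not w2 R w1.
R is not transitive: w1 R w2 and w2 R w0 but not w1 R w0.
R is not euclidean: w1 R w2 and w1 R w3 but not w2 R w3.
R is not serial: w0 has no R-successor.
(A) Box p -> Box Box p (axiom 4) characterises the transitive frames. R is not transitive — not valid.
(B) axiom B: valid iff R is symmetric. R is not symmetric — not valid.
(C) Dia p -> Box Dia p is axiom 5, which corresponds to the euclidean property. R is not euclidean — not valid.
(D) the dual of axiom T: valid iff R is reflexive. R is not reflexive — not valid.
(E) axiom D: valid iff R is serial. R is not serial — not valid.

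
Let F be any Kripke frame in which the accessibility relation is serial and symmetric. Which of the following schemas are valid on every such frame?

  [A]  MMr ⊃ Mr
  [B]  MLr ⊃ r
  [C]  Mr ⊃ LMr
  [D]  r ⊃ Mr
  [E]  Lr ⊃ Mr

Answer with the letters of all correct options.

B, E

(A) the dual of axiom 4: valid iff R is transitive. Such an R need not be transitive — not valid.
(B) MLr ⊃ r is the dual of axiom B; it is valid on a frame exactly when R is symmetric. Every such R is symmetric, so valid.
(C) Mr ⊃ LMr (axiom 5) characterises the euclidean frames. Such an R need not be euclidean — not valid.
(D) r ⊃ Mr is the dual of axiom T; it is valid on a frame exactly when R is reflexive. Such an R need not be reflexive, so not valid.
(E) Lr ⊃ Mr is axiom D, which corresponds to seriality. Every such R is serial — valid.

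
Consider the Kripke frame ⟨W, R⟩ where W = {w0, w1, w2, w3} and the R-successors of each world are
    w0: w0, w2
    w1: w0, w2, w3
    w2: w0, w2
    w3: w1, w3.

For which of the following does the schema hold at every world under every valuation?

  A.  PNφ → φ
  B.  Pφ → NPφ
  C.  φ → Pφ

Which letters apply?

none

R is not reflexive: not w1 R w1.
R is not symmetric: w1 R w0 but not w0 R w1.
R is not euclidean: w1 R w0 and w1 R w3 but not w0 R w3.
(A) PNφ → φ (the dual of axiom B) characterises the symmetric frames. R is not symmetric — not valid.
(B) Pφ → NPφ is axiom 5, which corresponds to the euclidean property. R is not euclidean — not valid.
(C) φ → Pφ is the dual of axiom T; it is valid on a frame exactly when R is reflexive. R is not reflexive, so not valid.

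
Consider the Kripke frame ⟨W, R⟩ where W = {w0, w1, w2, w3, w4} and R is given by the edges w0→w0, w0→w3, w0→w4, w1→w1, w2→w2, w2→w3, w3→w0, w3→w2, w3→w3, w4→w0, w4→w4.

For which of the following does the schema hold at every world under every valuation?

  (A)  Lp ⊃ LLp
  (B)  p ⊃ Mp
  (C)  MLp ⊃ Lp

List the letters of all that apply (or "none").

B

R is reflexive: each world relates to itself.
R is not transitive: w0 R w3 and w3 R w2 but not w0 R w2.
R is not euclidean: w0 R w3 and w0 R w4 but not w3 R w4.
(A) axiom 4: valid iff R is transitive. R is not transitive — not valid.
(B) the dual of axiom T: valid iff R is reflexive. R is reflexive — valid.
(C) the dual of axiom 5: valid iff R is euclidean. R is not euclidean — not valid.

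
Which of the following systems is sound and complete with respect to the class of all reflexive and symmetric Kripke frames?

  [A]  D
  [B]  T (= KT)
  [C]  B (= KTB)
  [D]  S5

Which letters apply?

(A) D is determined by the class of serial frames.
(B) T (= KT) is determined by the class of reflexive frames.
(C) B (= KTB) is determined by exactly this class.
(D) S5 is determined by the class of reflexive, symmetric, and transitive frames.

C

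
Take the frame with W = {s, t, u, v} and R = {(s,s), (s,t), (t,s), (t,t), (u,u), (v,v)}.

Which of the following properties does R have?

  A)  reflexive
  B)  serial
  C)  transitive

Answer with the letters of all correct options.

(A) reflexive: each world relates to itself.
(B) serial: every world has an R-successor.
(C) transitive: R is closed under composition.

A, B, C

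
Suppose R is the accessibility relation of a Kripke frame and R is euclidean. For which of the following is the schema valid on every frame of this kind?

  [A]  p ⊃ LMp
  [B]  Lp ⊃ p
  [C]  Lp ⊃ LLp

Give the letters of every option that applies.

(A) axiom B: valid iff R is symmetric. Such an R need not be symmetric — not valid.
(B) Lp ⊃ p is axiom T; it is valid on a frame exactly when R is reflexive. Such an R need not be reflexive, so not valid.
(C) Lp ⊃ LLp (axiom 4) characterises the transitive frames. Such an R need not be transitive — not valid.

none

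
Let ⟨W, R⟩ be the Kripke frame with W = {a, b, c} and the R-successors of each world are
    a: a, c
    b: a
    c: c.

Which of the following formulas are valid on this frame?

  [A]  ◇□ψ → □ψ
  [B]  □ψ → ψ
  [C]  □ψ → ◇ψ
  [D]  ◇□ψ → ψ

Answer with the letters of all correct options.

C

R is not reflexive: not b R b.
R is not symmetric: a R c but not c R a.
R is not euclidean: a R c and a R a but not c R a.
R is serial: every world has an R-successor.
(A) ◇□ψ → □ψ is the dual of axiom 5; it is valid on a frame exactly when R is euclidean. R is not euclidean, so not valid.
(B) □ψ → ψ is axiom T; it is valid on a frame exactly when R is reflexive. R is not reflexive, so not valid.
(C) □ψ → ◇ψ (axiom D) characterises the serial frames. R is serial — valid.
(D) ◇□ψ → ψ is the dual of axiom B; it is valid on a frame exactly when R is symmetric. R is not symmetric, so not valid.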